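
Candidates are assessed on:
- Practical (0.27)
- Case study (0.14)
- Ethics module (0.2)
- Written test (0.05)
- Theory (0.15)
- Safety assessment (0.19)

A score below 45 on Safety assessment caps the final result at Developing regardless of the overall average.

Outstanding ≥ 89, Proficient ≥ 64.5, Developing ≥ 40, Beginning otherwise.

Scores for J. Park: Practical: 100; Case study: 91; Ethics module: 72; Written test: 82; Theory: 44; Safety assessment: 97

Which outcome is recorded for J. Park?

Proficient

Safety assessment score 97 ≥ 45: minimum met.
Weighted total:
  Practical 100 × 0.27 = 27
  Case study 91 × 0.14 = 12.74
  Ethics module 72 × 0.2 = 14.4
  Written test 82 × 0.05 = 4.1
  Theory 44 × 0.15 = 6.6
  Safety assessment 97 × 0.19 = 18.43
Sum = 83.27
83.27 is ≥ 64.5 and < 89 → Proficient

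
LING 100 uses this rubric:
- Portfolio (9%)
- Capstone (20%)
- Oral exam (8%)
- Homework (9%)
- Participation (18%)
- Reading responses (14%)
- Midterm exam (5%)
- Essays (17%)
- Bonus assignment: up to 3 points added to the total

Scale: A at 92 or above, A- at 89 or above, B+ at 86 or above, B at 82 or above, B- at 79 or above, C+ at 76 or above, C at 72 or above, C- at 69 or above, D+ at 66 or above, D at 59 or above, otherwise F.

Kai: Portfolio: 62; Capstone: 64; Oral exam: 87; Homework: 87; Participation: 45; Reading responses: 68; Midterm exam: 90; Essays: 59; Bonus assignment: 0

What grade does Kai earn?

Weighted total:
  Portfolio 62 × 0.09 = 5.58
  Capstone 64 × 0.2 = 12.8
  Oral exam 87 × 0.08 = 6.96
  Homework 87 × 0.09 = 7.83
  Participation 45 × 0.18 = 8.1
  Reading responses 68 × 0.14 = 9.52
  Midterm exam 90 × 0.05 = 4.5
  Essays 59 × 0.17 = 10.03
Sum = 65.32
Bonus assignment: 65.32 + 0 = 65.32
65.32 is ≥ 59 and < 66 → D

D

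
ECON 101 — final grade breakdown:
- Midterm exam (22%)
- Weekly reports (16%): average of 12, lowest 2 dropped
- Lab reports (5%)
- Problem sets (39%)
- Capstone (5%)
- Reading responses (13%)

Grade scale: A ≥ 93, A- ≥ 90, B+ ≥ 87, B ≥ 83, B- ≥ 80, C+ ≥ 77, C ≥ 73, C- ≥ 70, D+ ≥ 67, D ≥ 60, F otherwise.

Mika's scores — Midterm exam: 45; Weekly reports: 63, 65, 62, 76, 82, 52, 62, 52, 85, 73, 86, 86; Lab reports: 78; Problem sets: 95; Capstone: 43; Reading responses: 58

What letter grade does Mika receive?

Weekly reports: drop 52, 52 → average of remaining 10 = 740/10 = 74
Weighted total:
  Midterm exam 45 × 0.22 = 9.9
  Weekly reports 74 × 0.16 = 11.84
  Lab reports 78 × 0.05 = 3.9
  Problem sets 95 × 0.39 = 37.05
  Capstone 43 × 0.05 = 2.15
  Reading responses 58 × 0.13 = 7.54
Sum = 72.38
72.38 is ≥ 70 and < 73 → C-

C-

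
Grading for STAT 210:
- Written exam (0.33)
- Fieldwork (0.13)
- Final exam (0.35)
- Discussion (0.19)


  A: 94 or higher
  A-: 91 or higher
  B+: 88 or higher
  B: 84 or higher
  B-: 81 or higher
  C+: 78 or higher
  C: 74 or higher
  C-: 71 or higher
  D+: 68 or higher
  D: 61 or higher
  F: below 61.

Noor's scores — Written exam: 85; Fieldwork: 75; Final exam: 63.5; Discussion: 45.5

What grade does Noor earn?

Weighted total:
  Written exam 85 × 0.33 = 28.05
  Fieldwork 75 × 0.13 = 9.75
  Final exam 63.5 × 0.35 = 22.225
  Discussion 45.5 × 0.19 = 8.645
Sum = 68.67
68.67 is ≥ 68 and < 71 → D+

D+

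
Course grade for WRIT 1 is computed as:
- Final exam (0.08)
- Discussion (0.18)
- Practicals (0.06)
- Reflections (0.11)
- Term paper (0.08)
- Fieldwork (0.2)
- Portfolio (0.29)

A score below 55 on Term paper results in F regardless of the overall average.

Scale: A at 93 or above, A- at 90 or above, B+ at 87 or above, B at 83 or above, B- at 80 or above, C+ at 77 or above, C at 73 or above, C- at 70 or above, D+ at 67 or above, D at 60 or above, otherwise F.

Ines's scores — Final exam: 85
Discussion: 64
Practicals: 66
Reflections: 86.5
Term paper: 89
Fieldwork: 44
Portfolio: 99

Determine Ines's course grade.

Term paper score 89 ≥ 55: minimum met.
Weighted total:
  Final exam 85 × 0.08 = 6.8
  Discussion 64 × 0.18 = 11.52
  Practicals 66 × 0.06 = 3.96
  Reflections 86.5 × 0.11 = 9.515
  Term paper 89 × 0.08 = 7.12
  Fieldwork 44 × 0.2 = 8.8
  Portfolio 99 × 0.29 = 28.71
Sum = 76.425
76.425 is ≥ 73 and < 77 → C

C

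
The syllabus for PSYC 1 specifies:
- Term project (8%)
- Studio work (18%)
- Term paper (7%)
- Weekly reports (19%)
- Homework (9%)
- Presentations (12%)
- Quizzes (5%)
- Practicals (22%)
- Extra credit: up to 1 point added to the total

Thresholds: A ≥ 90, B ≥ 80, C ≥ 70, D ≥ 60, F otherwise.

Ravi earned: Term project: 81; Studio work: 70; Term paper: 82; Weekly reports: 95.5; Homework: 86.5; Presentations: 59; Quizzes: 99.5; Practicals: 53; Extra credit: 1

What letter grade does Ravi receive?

Weighted total:
  Term project 81 × 0.08 = 6.48
  Studio work 70 × 0.18 = 12.6
  Term paper 82 × 0.07 = 5.74
  Weekly reports 95.5 × 0.19 = 18.145
  Homework 86.5 × 0.09 = 7.785
  Presentations 59 × 0.12 = 7.08
  Quizzes 99.5 × 0.05 = 4.975
  Practicals 53 × 0.22 = 11.66
Sum = 74.465
Extra credit: 74.465 + 1 = 75.465
75.465 is ≥ 70 and < 80 → C

C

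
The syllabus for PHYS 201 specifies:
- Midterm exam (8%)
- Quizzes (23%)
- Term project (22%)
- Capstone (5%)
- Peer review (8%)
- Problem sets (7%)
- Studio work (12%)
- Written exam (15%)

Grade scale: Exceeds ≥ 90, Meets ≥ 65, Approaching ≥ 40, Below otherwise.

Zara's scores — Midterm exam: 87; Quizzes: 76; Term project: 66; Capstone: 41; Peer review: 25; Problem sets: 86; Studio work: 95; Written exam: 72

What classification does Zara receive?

Weighted total:
  Midterm exam 87 × 0.08 = 6.96
  Quizzes 76 × 0.23 = 17.48
  Term project 66 × 0.22 = 14.52
  Capstone 41 × 0.05 = 2.05
  Peer review 25 × 0.08 = 2
  Problem sets 86 × 0.07 = 6.02
  Studio work 95 × 0.12 = 11.4
  Written exam 72 × 0.15 = 10.8
Sum = 71.23
71.23 is ≥ 65 and < 90 → Meets

Meets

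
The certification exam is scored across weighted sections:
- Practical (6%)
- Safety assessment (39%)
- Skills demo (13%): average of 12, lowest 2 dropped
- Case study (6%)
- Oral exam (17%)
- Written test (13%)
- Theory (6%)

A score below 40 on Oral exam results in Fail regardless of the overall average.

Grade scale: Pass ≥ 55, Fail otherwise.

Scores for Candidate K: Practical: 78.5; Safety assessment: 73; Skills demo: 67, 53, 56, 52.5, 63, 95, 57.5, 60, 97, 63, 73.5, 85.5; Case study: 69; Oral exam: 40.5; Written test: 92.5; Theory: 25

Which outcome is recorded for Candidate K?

Pass

Skills demo: drop 52.5, 53 → average of remaining 10 = 717.5/10 = 71.75
Oral exam score 40.5 ≥ 40: minimum met.
Weighted total:
  Practical 78.5 × 0.06 = 4.71
  Safety assessment 73 × 0.39 = 28.47
  Skills demo 71.75 × 0.13 = 9.3275
  Case study 69 × 0.06 = 4.14
  Oral exam 40.5 × 0.17 = 6.885
  Written test 92.5 × 0.13 = 12.025
  Theory 25 × 0.06 = 1.5
Sum = 67.0575
67.0575 ≥ 55 → Pass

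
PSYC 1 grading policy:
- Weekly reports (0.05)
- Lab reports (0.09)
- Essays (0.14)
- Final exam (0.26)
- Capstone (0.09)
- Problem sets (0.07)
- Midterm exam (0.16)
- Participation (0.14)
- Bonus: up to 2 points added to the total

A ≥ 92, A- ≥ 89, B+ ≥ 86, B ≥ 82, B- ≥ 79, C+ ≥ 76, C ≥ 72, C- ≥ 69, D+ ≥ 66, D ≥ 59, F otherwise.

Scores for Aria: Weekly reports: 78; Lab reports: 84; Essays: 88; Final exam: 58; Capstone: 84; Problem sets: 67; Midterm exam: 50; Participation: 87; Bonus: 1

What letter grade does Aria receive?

Weighted total:
  Weekly reports 78 × 0.05 = 3.9
  Lab reports 84 × 0.09 = 7.56
  Essays 88 × 0.14 = 12.32
  Final exam 58 × 0.26 = 15.08
  Capstone 84 × 0.09 = 7.56
  Problem sets 67 × 0.07 = 4.69
  Midterm exam 50 × 0.16 = 8
  Participation 87 × 0.14 = 12.18
Sum = 71.29
Bonus: 71.29 + 1 = 72.29
72.29 is ≥ 72 and < 76 → C

C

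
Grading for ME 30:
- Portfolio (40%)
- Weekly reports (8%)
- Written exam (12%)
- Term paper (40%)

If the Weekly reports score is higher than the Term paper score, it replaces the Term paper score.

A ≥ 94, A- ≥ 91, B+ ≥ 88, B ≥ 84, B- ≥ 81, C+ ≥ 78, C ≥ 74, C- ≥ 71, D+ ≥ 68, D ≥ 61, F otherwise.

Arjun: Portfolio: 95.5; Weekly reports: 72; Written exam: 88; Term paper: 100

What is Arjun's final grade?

A

Weekly reports (72) ≤ Term paper (100), so Term paper stays at 100.
Weighted total:
  Portfolio 95.5 × 0.4 = 38.2
  Weekly reports 72 × 0.08 = 5.76
  Written exam 88 × 0.12 = 10.56
  Term paper 100 × 0.4 = 40
Sum = 94.52
94.52 ≥ 94 → A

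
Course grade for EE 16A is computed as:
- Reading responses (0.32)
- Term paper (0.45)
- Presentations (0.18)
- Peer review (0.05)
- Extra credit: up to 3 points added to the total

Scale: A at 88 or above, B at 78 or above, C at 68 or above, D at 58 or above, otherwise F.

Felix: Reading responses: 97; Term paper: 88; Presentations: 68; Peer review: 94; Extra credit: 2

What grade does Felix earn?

Weighted total:
  Reading responses 97 × 0.32 = 31.04
  Term paper 88 × 0.45 = 39.6
  Presentations 68 × 0.18 = 12.24
  Peer review 94 × 0.05 = 4.7
Sum = 87.58
Extra credit: 87.58 + 2 = 89.58
89.58 ≥ 88 → A

A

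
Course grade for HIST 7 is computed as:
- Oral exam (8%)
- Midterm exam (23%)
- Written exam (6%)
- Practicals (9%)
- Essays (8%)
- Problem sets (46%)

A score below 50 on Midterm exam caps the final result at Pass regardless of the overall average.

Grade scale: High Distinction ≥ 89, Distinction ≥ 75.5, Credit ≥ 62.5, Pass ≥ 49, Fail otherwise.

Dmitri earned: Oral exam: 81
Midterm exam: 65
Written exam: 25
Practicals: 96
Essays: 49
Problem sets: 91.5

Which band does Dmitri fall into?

Distinction

Midterm exam score 65 ≥ 50: minimum met.
Weighted total:
  Oral exam 81 × 0.08 = 6.48
  Midterm exam 65 × 0.23 = 14.95
  Written exam 25 × 0.06 = 1.5
  Practicals 96 × 0.09 = 8.64
  Essays 49 × 0.08 = 3.92
  Problem sets 91.5 × 0.46 = 42.09
Sum = 77.58
77.58 is ≥ 75.5 and < 89 → Distinction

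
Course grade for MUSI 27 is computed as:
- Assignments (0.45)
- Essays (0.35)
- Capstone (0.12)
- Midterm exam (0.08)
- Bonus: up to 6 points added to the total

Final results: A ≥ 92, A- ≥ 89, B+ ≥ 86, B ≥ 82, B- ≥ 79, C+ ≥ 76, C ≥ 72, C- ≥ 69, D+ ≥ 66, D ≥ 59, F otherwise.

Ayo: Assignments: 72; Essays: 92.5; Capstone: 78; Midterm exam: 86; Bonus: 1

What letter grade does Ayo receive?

Weighted total:
  Assignments 72 × 0.45 = 32.4
  Essays 92.5 × 0.35 = 32.375
  Capstone 78 × 0.12 = 9.36
  Midterm exam 86 × 0.08 = 6.88
Sum = 81.015
Bonus: 81.015 + 1 = 82.015
82.015 is ≥ 82 and < 86 → B

B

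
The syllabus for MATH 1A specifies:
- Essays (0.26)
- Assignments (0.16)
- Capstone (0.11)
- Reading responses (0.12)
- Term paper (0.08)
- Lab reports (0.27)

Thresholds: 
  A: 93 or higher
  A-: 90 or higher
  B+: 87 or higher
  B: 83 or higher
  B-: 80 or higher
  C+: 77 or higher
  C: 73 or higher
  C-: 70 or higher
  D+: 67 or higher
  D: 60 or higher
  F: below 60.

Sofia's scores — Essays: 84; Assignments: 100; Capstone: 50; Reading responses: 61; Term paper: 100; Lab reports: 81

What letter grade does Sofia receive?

B-

Weighted total:
  Essays 84 × 0.26 = 21.84
  Assignments 100 × 0.16 = 16
  Capstone 50 × 0.11 = 5.5
  Reading responses 61 × 0.12 = 7.32
  Term paper 100 × 0.08 = 8
  Lab reports 81 × 0.27 = 21.87
Sum = 80.53
80.53 is ≥ 80 and < 83 → B-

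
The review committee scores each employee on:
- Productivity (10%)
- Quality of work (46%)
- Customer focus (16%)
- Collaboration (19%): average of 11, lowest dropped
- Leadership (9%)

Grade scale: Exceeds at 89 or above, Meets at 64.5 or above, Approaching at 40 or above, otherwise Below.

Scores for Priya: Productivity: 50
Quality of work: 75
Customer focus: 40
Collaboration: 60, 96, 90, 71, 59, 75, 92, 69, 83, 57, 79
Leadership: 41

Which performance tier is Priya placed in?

Collaboration: drop 57 → average of remaining 10 = 774/10 = 77.4
Weighted total:
  Productivity 50 × 0.1 = 5
  Quality of work 75 × 0.46 = 34.5
  Customer focus 40 × 0.16 = 6.4
  Collaboration 77.4 × 0.19 = 14.706
  Leadership 41 × 0.09 = 3.69
Sum = 64.296
64.296 is ≥ 40 and < 64.5 → Approaching

Approaching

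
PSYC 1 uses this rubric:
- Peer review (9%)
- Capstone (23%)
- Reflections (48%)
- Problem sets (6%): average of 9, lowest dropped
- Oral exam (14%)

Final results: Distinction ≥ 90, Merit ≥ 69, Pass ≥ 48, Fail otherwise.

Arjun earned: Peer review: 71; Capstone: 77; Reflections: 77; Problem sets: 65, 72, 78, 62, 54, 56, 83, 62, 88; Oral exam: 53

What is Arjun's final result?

Merit

Problem sets: drop 54 → average of remaining 8 = 566/8 = 70.75
Weighted total:
  Peer review 71 × 0.09 = 6.39
  Capstone 77 × 0.23 = 17.71
  Reflections 77 × 0.48 = 36.96
  Problem sets 70.75 × 0.06 = 4.245
  Oral exam 53 × 0.14 = 7.42
Sum = 72.725
72.725 is ≥ 69 and < 90 → Merit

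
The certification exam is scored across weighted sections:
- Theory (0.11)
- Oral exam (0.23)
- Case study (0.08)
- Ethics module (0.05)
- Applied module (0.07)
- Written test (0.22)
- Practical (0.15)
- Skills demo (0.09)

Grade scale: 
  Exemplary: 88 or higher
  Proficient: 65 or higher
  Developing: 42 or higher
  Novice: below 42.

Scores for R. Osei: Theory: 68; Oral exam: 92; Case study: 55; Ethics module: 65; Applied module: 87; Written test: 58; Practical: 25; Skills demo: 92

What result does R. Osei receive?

Weighted total:
  Theory 68 × 0.11 = 7.48
  Oral exam 92 × 0.23 = 21.16
  Case study 55 × 0.08 = 4.4
  Ethics module 65 × 0.05 = 3.25
  Applied module 87 × 0.07 = 6.09
  Written test 58 × 0.22 = 12.76
  Practical 25 × 0.15 = 3.75
  Skills demo 92 × 0.09 = 8.28
Sum = 67.17
67.17 is ≥ 65 and < 88 → Proficient

Proficient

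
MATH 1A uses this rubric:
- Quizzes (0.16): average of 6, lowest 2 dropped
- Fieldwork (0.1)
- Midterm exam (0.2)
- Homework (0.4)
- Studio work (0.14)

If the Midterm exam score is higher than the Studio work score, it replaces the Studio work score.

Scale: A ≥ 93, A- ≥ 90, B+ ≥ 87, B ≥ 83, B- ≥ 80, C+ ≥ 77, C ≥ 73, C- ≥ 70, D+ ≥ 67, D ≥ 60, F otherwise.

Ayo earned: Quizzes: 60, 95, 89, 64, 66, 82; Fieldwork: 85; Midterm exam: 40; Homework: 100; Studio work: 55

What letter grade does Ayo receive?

Quizzes: drop 60, 64 → average of remaining 4 = 332/4 = 83
Midterm exam (40) ≤ Studio work (55), so Studio work stays at 55.
Weighted total:
  Quizzes 83 × 0.16 = 13.28
  Fieldwork 85 × 0.1 = 8.5
  Midterm exam 40 × 0.2 = 8
  Homework 100 × 0.4 = 40
  Studio work 55 × 0.14 = 7.7
Sum = 77.48
77.48 is ≥ 77 and < 80 → C+

C+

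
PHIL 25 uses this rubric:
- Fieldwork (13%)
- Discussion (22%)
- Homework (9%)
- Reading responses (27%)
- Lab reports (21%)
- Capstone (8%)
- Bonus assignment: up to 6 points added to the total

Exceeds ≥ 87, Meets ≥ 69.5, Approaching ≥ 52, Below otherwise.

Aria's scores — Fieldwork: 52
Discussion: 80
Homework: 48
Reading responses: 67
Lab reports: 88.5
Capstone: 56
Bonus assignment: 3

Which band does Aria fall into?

Meets

Weighted total:
  Fieldwork 52 × 0.13 = 6.76
  Discussion 80 × 0.22 = 17.6
  Homework 48 × 0.09 = 4.32
  Reading responses 67 × 0.27 = 18.09
  Lab reports 88.5 × 0.21 = 18.585
  Capstone 56 × 0.08 = 4.48
Sum = 69.835
Bonus assignment: 69.835 + 3 = 72.835
72.835 is ≥ 69.5 and < 87 → Meets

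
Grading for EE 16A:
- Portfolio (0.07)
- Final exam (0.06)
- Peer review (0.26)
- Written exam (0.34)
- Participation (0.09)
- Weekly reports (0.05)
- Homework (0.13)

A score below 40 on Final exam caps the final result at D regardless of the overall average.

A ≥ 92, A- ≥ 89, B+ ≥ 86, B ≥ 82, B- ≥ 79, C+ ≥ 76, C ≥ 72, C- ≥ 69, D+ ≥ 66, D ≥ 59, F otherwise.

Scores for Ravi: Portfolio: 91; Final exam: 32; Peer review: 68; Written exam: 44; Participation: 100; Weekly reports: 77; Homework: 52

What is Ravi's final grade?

D

Final exam score 32 < 40: minimum not met.
Weighted total:
  Portfolio 91 × 0.07 = 6.37
  Final exam 32 × 0.06 = 1.92
  Peer review 68 × 0.26 = 17.68
  Written exam 44 × 0.34 = 14.96
  Participation 100 × 0.09 = 9
  Weekly reports 77 × 0.05 = 3.85
  Homework 52 × 0.13 = 6.76
Sum = 60.54
60.54 would be D; cap at D applies → D.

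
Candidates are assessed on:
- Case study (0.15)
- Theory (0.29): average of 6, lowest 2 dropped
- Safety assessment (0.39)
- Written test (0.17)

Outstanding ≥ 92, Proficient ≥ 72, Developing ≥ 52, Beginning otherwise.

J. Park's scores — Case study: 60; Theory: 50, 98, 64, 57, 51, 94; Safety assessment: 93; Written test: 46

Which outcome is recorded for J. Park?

Proficient

Theory: drop 50, 51 → average of remaining 4 = 313/4 = 78.25
Weighted total:
  Case study 60 × 0.15 = 9
  Theory 78.25 × 0.29 = 22.6925
  Safety assessment 93 × 0.39 = 36.27
  Written test 46 × 0.17 = 7.82
Sum = 75.7825
75.7825 is ≥ 72 and < 92 → Proficient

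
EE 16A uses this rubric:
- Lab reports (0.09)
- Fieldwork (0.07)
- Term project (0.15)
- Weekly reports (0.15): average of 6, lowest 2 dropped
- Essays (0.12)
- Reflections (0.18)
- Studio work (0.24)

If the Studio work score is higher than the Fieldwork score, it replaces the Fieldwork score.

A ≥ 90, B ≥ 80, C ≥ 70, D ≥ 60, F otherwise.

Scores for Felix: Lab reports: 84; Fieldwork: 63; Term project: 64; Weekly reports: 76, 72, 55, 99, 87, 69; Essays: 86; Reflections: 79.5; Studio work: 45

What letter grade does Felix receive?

D

Weekly reports: drop 55, 69 → average of remaining 4 = 334/4 = 83.5
Studio work (45) ≤ Fieldwork (63), so Fieldwork stays at 63.
Weighted total:
  Lab reports 84 × 0.09 = 7.56
  Fieldwork 63 × 0.07 = 4.41
  Term project 64 × 0.15 = 9.6
  Weekly reports 83.5 × 0.15 = 12.525
  Essays 86 × 0.12 = 10.32
  Reflections 79.5 × 0.18 = 14.31
  Studio work 45 × 0.24 = 10.8
Sum = 69.525
69.525 is ≥ 60 and < 70 → D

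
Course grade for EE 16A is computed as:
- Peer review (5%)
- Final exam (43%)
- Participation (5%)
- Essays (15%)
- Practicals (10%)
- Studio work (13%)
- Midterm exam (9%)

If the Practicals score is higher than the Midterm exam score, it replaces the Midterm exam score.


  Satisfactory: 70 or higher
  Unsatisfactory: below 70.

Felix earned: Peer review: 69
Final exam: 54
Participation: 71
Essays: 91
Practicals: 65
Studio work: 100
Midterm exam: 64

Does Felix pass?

Unsatisfactory

Practicals (65) > Midterm exam (64), so Midterm exam counts as 65.
Weighted total:
  Peer review 69 × 0.05 = 3.45
  Final exam 54 × 0.43 = 23.22
  Participation 71 × 0.05 = 3.55
  Essays 91 × 0.15 = 13.65
  Practicals 65 × 0.1 = 6.5
  Studio work 100 × 0.13 = 13
  Midterm exam 65 × 0.09 = 5.85
Sum = 69.22
69.22 < 70 → Unsatisfactory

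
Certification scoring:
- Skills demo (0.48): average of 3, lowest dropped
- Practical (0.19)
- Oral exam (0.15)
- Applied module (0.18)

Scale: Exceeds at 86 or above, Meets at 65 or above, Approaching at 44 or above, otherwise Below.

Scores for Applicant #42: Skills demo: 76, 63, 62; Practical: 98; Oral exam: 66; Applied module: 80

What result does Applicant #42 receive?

Meets

Skills demo: drop 62 → average of remaining 2 = 139/2 = 69.5
Weighted total:
  Skills demo 69.5 × 0.48 = 33.36
  Practical 98 × 0.19 = 18.62
  Oral exam 66 × 0.15 = 9.9
  Applied module 80 × 0.18 = 14.4
Sum = 76.28
76.28 is ≥ 65 and < 86 → Meets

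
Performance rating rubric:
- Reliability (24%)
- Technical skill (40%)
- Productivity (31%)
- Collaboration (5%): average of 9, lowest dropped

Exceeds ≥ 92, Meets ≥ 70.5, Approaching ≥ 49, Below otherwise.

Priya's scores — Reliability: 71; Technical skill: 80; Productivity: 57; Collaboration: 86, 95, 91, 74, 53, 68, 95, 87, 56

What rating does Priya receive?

Collaboration: drop 53 → average of remaining 8 = 652/8 = 81.5
Weighted total:
  Reliability 71 × 0.24 = 17.04
  Technical skill 80 × 0.4 = 32
  Productivity 57 × 0.31 = 17.67
  Collaboration 81.5 × 0.05 = 4.075
Sum = 70.785
70.785 is ≥ 70.5 and < 92 → Meets

Meets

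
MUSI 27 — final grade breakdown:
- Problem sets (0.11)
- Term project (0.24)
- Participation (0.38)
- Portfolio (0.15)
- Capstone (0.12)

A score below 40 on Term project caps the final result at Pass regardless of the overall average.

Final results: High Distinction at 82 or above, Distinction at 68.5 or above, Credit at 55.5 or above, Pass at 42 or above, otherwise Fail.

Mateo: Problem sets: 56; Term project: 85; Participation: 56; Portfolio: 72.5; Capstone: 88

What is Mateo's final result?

Term project score 85 ≥ 40: minimum met.
Weighted total:
  Problem sets 56 × 0.11 = 6.16
  Term project 85 × 0.24 = 20.4
  Participation 56 × 0.38 = 21.28
  Portfolio 72.5 × 0.15 = 10.875
  Capstone 88 × 0.12 = 10.56
Sum = 69.275
69.275 is ≥ 68.5 and < 82 → Distinction

Distinction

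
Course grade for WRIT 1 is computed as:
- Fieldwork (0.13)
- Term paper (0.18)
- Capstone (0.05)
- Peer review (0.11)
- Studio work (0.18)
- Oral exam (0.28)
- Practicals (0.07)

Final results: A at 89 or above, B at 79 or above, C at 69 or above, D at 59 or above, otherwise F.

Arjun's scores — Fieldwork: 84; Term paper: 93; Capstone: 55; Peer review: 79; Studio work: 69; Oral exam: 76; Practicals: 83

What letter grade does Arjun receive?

C

Weighted total:
  Fieldwork 84 × 0.13 = 10.92
  Term paper 93 × 0.18 = 16.74
  Capstone 55 × 0.05 = 2.75
  Peer review 79 × 0.11 = 8.69
  Studio work 69 × 0.18 = 12.42
  Oral exam 76 × 0.28 = 21.28
  Practicals 83 × 0.07 = 5.81
Sum = 78.61
78.61 is ≥ 69 and < 79 → C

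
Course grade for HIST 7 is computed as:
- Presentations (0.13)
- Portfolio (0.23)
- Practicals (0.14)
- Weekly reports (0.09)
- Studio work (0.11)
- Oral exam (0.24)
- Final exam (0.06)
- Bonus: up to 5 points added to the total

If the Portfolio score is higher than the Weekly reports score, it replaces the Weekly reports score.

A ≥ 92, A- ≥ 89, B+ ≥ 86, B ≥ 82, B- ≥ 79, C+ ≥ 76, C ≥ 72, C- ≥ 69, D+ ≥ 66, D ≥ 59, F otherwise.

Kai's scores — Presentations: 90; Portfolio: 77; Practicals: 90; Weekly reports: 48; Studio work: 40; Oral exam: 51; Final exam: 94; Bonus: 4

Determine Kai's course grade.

Portfolio (77) > Weekly reports (48), so Weekly reports counts as 77.
Weighted total:
  Presentations 90 × 0.13 = 11.7
  Portfolio 77 × 0.23 = 17.71
  Practicals 90 × 0.14 = 12.6
  Weekly reports 77 × 0.09 = 6.93
  Studio work 40 × 0.11 = 4.4
  Oral exam 51 × 0.24 = 12.24
  Final exam 94 × 0.06 = 5.64
Sum = 71.22
Bonus: 71.22 + 4 = 75.22
75.22 is ≥ 72 and < 76 → C

C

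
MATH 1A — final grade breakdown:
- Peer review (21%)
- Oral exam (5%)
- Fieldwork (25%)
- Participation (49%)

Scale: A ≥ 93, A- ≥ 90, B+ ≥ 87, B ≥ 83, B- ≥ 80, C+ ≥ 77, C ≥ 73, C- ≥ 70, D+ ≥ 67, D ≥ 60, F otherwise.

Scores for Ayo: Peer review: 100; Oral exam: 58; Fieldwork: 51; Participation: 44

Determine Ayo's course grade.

F

Weighted total:
  Peer review 100 × 0.21 = 21
  Oral exam 58 × 0.05 = 2.9
  Fieldwork 51 × 0.25 = 12.75
  Participation 44 × 0.49 = 21.56
Sum = 58.21
58.21 < 60 → F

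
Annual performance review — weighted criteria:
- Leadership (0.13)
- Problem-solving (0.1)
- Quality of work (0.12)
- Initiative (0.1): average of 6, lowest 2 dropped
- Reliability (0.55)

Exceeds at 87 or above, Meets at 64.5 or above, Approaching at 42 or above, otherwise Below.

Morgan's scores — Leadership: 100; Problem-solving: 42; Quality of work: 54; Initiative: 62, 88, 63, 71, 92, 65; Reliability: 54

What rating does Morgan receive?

Initiative: drop 62, 63 → average of remaining 4 = 316/4 = 79
Weighted total:
  Leadership 100 × 0.13 = 13
  Problem-solving 42 × 0.1 = 4.2
  Quality of work 54 × 0.12 = 6.48
  Initiative 79 × 0.1 = 7.9
  Reliability 54 × 0.55 = 29.7
Sum = 61.28
61.28 is ≥ 42 and < 64.5 → Approaching

Approaching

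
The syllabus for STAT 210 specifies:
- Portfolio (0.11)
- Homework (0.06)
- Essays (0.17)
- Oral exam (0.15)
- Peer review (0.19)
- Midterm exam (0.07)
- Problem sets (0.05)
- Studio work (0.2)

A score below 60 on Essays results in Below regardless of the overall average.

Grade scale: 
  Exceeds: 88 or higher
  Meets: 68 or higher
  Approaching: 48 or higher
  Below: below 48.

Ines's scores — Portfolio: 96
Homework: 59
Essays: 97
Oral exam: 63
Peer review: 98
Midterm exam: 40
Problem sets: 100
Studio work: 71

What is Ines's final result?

Essays score 97 ≥ 60: minimum met.
Weighted total:
  Portfolio 96 × 0.11 = 10.56
  Homework 59 × 0.06 = 3.54
  Essays 97 × 0.17 = 16.49
  Oral exam 63 × 0.15 = 9.45
  Peer review 98 × 0.19 = 18.62
  Midterm exam 40 × 0.07 = 2.8
  Problem sets 100 × 0.05 = 5
  Studio work 71 × 0.2 = 14.2
Sum = 80.66
80.66 is ≥ 68 and < 88 → Meets

Meets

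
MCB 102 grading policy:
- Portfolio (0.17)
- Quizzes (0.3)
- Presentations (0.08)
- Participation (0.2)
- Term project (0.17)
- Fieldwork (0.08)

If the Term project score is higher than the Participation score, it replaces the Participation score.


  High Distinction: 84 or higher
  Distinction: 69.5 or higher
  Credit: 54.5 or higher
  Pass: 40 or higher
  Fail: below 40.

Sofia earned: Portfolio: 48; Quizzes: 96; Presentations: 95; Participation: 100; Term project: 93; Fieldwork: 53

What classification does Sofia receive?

Term project (93) ≤ Participation (100), so Participation stays at 100.
Weighted total:
  Portfolio 48 × 0.17 = 8.16
  Quizzes 96 × 0.3 = 28.8
  Presentations 95 × 0.08 = 7.6
  Participation 100 × 0.2 = 20
  Term project 93 × 0.17 = 15.81
  Fieldwork 53 × 0.08 = 4.24
Sum = 84.61
84.61 ≥ 84 → High Distinction

High Distinction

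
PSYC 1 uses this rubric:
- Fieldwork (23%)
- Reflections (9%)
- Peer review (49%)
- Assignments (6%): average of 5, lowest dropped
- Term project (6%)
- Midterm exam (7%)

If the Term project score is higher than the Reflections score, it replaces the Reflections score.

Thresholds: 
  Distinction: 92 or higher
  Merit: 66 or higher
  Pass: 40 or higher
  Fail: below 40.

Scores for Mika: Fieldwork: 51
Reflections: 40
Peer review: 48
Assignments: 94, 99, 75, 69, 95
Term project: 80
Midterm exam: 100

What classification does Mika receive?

Assignments: drop 69 → average of remaining 4 = 363/4 = 90.75
Term project (80) > Reflections (40), so Reflections counts as 80.
Weighted total:
  Fieldwork 51 × 0.23 = 11.73
  Reflections 80 × 0.09 = 7.2
  Peer review 48 × 0.49 = 23.52
  Assignments 90.75 × 0.06 = 5.445
  Term project 80 × 0.06 = 4.8
  Midterm exam 100 × 0.07 = 7
Sum = 59.695
59.695 is ≥ 40 and < 66 → Pass

Pass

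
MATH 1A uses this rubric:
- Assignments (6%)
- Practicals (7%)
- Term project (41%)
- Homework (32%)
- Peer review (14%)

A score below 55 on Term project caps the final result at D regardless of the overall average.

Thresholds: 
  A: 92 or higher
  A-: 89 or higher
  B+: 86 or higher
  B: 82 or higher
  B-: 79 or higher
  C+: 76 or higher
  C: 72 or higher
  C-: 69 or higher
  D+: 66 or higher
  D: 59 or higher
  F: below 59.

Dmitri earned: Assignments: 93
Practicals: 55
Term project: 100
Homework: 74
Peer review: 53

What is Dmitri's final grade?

B-

Term project score 100 ≥ 55: minimum met.
Weighted total:
  Assignments 93 × 0.06 = 5.58
  Practicals 55 × 0.07 = 3.85
  Term project 100 × 0.41 = 41
  Homework 74 × 0.32 = 23.68
  Peer review 53 × 0.14 = 7.42
Sum = 81.53
81.53 is ≥ 79 and < 82 → B-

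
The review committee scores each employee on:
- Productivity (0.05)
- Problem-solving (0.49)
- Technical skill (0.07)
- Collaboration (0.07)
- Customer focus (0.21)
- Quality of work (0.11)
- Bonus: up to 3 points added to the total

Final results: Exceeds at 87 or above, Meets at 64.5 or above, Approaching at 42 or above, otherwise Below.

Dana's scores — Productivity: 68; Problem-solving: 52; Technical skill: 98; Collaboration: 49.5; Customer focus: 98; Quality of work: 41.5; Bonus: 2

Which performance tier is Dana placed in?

Weighted total:
  Productivity 68 × 0.05 = 3.4
  Problem-solving 52 × 0.49 = 25.48
  Technical skill 98 × 0.07 = 6.86
  Collaboration 49.5 × 0.07 = 3.465
  Customer focus 98 × 0.21 = 20.58
  Quality of work 41.5 × 0.11 = 4.565
Sum = 64.35
Bonus: 64.35 + 2 = 66.35
66.35 is ≥ 64.5 and < 87 → Meets

Meets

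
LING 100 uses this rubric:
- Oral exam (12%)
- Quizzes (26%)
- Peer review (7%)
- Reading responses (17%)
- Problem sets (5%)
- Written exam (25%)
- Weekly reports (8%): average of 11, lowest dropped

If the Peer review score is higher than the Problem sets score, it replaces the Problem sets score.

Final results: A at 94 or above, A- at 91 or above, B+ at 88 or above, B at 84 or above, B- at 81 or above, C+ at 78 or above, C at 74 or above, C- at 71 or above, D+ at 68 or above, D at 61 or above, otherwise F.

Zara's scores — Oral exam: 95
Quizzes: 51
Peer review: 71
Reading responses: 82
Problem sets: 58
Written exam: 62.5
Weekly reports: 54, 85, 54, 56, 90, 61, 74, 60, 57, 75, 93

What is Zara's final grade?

D+

Weekly reports: drop 54 → average of remaining 10 = 705/10 = 70.5
Peer review (71) > Problem sets (58), so Problem sets counts as 71.
Weighted total:
  Oral exam 95 × 0.12 = 11.4
  Quizzes 51 × 0.26 = 13.26
  Peer review 71 × 0.07 = 4.97
  Reading responses 82 × 0.17 = 13.94
  Problem sets 71 × 0.05 = 3.55
  Written exam 62.5 × 0.25 = 15.625
  Weekly reports 70.5 × 0.08 = 5.64
Sum = 68.385
68.385 is ≥ 68 and < 71 → D+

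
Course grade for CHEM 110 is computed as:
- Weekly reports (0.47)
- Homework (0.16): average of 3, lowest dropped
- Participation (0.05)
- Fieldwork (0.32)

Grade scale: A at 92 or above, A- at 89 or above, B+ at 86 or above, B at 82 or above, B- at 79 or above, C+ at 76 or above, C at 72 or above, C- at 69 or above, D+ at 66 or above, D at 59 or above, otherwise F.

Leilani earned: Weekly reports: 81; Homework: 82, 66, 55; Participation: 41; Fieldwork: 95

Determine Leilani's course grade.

B

Homework: drop 55 → average of remaining 2 = 148/2 = 74
Weighted total:
  Weekly reports 81 × 0.47 = 38.07
  Homework 74 × 0.16 = 11.84
  Participation 41 × 0.05 = 2.05
  Fieldwork 95 × 0.32 = 30.4
Sum = 82.36
82.36 is ≥ 82 and < 86 → B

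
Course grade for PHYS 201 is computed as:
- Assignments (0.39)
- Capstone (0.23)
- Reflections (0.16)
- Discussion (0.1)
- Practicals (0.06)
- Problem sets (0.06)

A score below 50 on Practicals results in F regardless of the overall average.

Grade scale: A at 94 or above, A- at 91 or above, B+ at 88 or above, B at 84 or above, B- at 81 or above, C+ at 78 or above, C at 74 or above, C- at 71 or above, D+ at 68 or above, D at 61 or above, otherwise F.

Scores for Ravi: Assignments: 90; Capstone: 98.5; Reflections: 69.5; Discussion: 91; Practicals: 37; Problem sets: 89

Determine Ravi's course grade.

Practicals score 37 < 50: minimum not met.
Weighted total:
  Assignments 90 × 0.39 = 35.1
  Capstone 98.5 × 0.23 = 22.655
  Reflections 69.5 × 0.16 = 11.12
  Discussion 91 × 0.1 = 9.1
  Practicals 37 × 0.06 = 2.22
  Problem sets 89 × 0.06 = 5.34
Sum = 85.535
Because the Practicals minimum was not met, the result is F.

F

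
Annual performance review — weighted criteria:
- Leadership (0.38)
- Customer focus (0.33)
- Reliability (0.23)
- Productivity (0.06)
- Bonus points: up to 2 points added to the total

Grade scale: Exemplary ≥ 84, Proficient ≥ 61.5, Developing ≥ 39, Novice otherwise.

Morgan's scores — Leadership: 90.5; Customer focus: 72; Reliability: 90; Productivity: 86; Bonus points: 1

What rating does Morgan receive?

Weighted total:
  Leadership 90.5 × 0.38 = 34.39
  Customer focus 72 × 0.33 = 23.76
  Reliability 90 × 0.23 = 20.7
  Productivity 86 × 0.06 = 5.16
Sum = 84.01
Bonus points: 84.01 + 1 = 85.01
85.01 ≥ 84 → Exemplary

Exemplary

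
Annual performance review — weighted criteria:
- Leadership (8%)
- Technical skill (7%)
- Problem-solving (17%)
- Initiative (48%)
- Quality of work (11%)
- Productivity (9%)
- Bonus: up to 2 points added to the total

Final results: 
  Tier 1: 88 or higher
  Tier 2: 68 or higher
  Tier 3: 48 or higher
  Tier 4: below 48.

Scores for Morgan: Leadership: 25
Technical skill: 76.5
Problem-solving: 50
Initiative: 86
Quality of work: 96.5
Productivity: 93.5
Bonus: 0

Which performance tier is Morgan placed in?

Weighted total:
  Leadership 25 × 0.08 = 2
  Technical skill 76.5 × 0.07 = 5.355
  Problem-solving 50 × 0.17 = 8.5
  Initiative 86 × 0.48 = 41.28
  Quality of work 96.5 × 0.11 = 10.615
  Productivity 93.5 × 0.09 = 8.415
Sum = 76.165
Bonus: 76.165 + 0 = 76.165
76.165 is ≥ 68 and < 88 → Tier 2

Tier 2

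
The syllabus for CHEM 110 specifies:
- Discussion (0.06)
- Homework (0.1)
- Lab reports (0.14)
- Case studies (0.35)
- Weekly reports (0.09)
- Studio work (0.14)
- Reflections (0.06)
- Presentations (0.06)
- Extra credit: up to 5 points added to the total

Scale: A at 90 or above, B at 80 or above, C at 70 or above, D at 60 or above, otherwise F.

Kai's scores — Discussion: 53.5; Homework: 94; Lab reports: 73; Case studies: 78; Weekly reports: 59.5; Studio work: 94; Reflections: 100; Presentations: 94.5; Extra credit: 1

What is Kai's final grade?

B

Weighted total:
  Discussion 53.5 × 0.06 = 3.21
  Homework 94 × 0.1 = 9.4
  Lab reports 73 × 0.14 = 10.22
  Case studies 78 × 0.35 = 27.3
  Weekly reports 59.5 × 0.09 = 5.355
  Studio work 94 × 0.14 = 13.16
  Reflections 100 × 0.06 = 6
  Presentations 94.5 × 0.06 = 5.67
Sum = 80.315
Extra credit: 80.315 + 1 = 81.315
81.315 is ≥ 80 and < 90 → B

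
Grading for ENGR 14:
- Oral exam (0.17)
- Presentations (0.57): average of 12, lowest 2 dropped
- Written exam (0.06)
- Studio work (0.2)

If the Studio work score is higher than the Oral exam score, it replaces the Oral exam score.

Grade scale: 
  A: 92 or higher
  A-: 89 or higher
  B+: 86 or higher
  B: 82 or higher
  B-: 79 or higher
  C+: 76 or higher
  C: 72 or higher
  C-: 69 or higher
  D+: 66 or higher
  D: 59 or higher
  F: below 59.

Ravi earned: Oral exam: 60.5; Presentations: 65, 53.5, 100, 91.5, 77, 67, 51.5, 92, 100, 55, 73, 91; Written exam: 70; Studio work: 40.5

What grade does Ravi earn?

Presentations: drop 51.5, 53.5 → average of remaining 10 = 811.5/10 = 81.15
Studio work (40.5) ≤ Oral exam (60.5), so Oral exam stays at 60.5.
Weighted total:
  Oral exam 60.5 × 0.17 = 10.285
  Presentations 81.15 × 0.57 = 46.2555
  Written exam 70 × 0.06 = 4.2
  Studio work 40.5 × 0.2 = 8.1
Sum = 68.8405
68.8405 is ≥ 66 and < 69 → D+

D+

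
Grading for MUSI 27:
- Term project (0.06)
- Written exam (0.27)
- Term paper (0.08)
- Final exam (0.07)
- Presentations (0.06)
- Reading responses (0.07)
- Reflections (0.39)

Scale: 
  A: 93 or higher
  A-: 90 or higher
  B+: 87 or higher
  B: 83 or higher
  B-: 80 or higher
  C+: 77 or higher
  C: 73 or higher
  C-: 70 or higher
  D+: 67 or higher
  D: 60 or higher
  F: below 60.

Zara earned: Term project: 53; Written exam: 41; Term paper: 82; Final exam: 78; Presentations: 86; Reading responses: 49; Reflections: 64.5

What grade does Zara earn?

Weighted total:
  Term project 53 × 0.06 = 3.18
  Written exam 41 × 0.27 = 11.07
  Term paper 82 × 0.08 = 6.56
  Final exam 78 × 0.07 = 5.46
  Presentations 86 × 0.06 = 5.16
  Reading responses 49 × 0.07 = 3.43
  Reflections 64.5 × 0.39 = 25.155
Sum = 60.015
60.015 is ≥ 60 and < 67 → D

D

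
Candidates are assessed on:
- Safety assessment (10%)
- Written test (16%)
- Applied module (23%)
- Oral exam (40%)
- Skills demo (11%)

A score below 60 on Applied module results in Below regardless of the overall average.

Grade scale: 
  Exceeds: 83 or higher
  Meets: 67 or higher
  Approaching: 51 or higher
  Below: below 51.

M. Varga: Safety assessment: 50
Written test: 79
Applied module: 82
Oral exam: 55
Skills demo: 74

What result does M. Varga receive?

Approaching

Applied module score 82 ≥ 60: minimum met.
Weighted total:
  Safety assessment 50 × 0.1 = 5
  Written test 79 × 0.16 = 12.64
  Applied module 82 × 0.23 = 18.86
  Oral exam 55 × 0.4 = 22
  Skills demo 74 × 0.11 = 8.14
Sum = 66.64
66.64 is ≥ 51 and < 67 → Approaching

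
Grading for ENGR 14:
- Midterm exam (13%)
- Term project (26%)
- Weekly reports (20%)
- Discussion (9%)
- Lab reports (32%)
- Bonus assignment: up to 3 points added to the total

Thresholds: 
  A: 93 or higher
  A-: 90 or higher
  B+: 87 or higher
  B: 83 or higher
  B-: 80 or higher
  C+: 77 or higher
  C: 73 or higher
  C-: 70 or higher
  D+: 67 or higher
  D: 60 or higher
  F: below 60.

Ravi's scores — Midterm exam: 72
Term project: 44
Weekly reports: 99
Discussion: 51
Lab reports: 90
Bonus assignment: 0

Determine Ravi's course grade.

C

Weighted total:
  Midterm exam 72 × 0.13 = 9.36
  Term project 44 × 0.26 = 11.44
  Weekly reports 99 × 0.2 = 19.8
  Discussion 51 × 0.09 = 4.59
  Lab reports 90 × 0.32 = 28.8
Sum = 73.99
Bonus assignment: 73.99 + 0 = 73.99
73.99 is ≥ 73 and < 77 → C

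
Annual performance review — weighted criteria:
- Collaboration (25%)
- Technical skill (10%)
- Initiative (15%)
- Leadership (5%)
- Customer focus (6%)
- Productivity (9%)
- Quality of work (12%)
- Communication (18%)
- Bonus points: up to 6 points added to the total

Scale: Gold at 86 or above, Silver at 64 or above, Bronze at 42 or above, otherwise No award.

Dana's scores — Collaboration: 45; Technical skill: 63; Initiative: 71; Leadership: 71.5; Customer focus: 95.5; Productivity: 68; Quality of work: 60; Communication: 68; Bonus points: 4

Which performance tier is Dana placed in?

Weighted total:
  Collaboration 45 × 0.25 = 11.25
  Technical skill 63 × 0.1 = 6.3
  Initiative 71 × 0.15 = 10.65
  Leadership 71.5 × 0.05 = 3.575
  Customer focus 95.5 × 0.06 = 5.73
  Productivity 68 × 0.09 = 6.12
  Quality of work 60 × 0.12 = 7.2
  Communication 68 × 0.18 = 12.24
Sum = 63.065
Bonus points: 63.065 + 4 = 67.065
67.065 is ≥ 64 and < 86 → Silver

Silver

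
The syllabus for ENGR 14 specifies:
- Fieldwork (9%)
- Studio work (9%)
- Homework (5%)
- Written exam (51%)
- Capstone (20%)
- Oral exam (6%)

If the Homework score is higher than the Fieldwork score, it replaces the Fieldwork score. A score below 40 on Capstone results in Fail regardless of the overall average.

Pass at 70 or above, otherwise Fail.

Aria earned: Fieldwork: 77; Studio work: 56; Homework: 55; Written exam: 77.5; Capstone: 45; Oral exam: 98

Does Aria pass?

Homework (55) ≤ Fieldwork (77), so Fieldwork stays at 77.
Capstone score 45 ≥ 40: minimum met.
Weighted total:
  Fieldwork 77 × 0.09 = 6.93
  Studio work 56 × 0.09 = 5.04
  Homework 55 × 0.05 = 2.75
  Written exam 77.5 × 0.51 = 39.525
  Capstone 45 × 0.2 = 9
  Oral exam 98 × 0.06 = 5.88
Sum = 69.125
69.125 < 70 → Fail

Fail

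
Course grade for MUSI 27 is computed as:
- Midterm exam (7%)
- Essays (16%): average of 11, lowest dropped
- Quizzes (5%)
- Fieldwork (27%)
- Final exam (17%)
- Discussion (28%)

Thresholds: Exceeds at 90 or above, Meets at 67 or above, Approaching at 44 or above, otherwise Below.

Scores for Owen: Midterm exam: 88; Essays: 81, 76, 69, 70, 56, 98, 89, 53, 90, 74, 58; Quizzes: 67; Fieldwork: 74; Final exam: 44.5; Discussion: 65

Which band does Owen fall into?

Meets

Essays: drop 53 → average of remaining 10 = 761/10 = 76.1
Weighted total:
  Midterm exam 88 × 0.07 = 6.16
  Essays 76.1 × 0.16 = 12.176
  Quizzes 67 × 0.05 = 3.35
  Fieldwork 74 × 0.27 = 19.98
  Final exam 44.5 × 0.17 = 7.565
  Discussion 65 × 0.28 = 18.2
Sum = 67.431
67.431 is ≥ 67 and < 90 → Meets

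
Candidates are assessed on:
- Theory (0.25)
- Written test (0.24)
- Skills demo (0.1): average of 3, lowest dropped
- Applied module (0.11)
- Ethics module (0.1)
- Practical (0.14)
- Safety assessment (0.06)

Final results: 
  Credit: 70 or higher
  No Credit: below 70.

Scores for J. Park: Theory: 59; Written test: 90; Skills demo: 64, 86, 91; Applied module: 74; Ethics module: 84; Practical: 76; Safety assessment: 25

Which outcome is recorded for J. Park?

Skills demo: drop 64 → average of remaining 2 = 177/2 = 88.5
Weighted total:
  Theory 59 × 0.25 = 14.75
  Written test 90 × 0.24 = 21.6
  Skills demo 88.5 × 0.1 = 8.85
  Applied module 74 × 0.11 = 8.14
  Ethics module 84 × 0.1 = 8.4
  Practical 76 × 0.14 = 10.64
  Safety assessment 25 × 0.06 = 1.5
Sum = 73.88
73.88 ≥ 70 → Credit

Credit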